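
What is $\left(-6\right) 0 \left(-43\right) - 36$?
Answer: $-36$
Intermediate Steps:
$\left(-6\right) 0 \left(-43\right) - 36 = 0 \left(-43\right) - 36 = 0 - 36 = -36$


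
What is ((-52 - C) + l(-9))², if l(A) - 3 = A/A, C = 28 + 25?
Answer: 10201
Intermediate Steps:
C = 53
l(A) = 4 (l(A) = 3 + A/A = 3 + 1 = 4)
((-52 - C) + l(-9))² = ((-52 - 1*53) + 4)² = ((-52 - 53) + 4)² = (-105 + 4)² = (-101)² = 10201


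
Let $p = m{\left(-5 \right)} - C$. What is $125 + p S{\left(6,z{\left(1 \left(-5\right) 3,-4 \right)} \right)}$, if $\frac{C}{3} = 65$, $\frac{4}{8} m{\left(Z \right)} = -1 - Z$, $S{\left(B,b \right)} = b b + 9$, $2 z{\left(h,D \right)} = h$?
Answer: $- \frac{48307}{4} \approx -12077.0$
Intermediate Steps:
$z{\left(h,D \right)} = \frac{h}{2}$
$S{\left(B,b \right)} = 9 + b^{2}$ ($S{\left(B,b \right)} = b^{2} + 9 = 9 + b^{2}$)
$m{\left(Z \right)} = -2 - 2 Z$ ($m{\left(Z \right)} = 2 \left(-1 - Z\right) = -2 - 2 Z$)
$C = 195$ ($C = 3 \cdot 65 = 195$)
$p = -187$ ($p = \left(-2 - -10\right) - 195 = \left(-2 + 10\right) - 195 = 8 - 195 = -187$)
$125 + p S{\left(6,z{\left(1 \left(-5\right) 3,-4 \right)} \right)} = 125 - 187 \left(9 + \left(\frac{1 \left(-5\right) 3}{2}\right)^{2}\right) = 125 - 187 \left(9 + \left(\frac{\left(-5\right) 3}{2}\right)^{2}\right) = 125 - 187 \left(9 + \left(\frac{1}{2} \left(-15\right)\right)^{2}\right) = 125 - 187 \left(9 + \left(- \frac{15}{2}\right)^{2}\right) = 125 - 187 \left(9 + \frac{225}{4}\right) = 125 - \frac{48807}{4} = - \frac{48307}{4}$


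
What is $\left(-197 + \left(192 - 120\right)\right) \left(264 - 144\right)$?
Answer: $-15000$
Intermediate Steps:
$\left(-197 + \left(192 - 120\right)\right) \left(264 - 144\right) = \left(-197 + \left(192 - 120\right)\right) 120 = \left(-197 + 72\right) 120 = \left(-125\right) 120 = -15000$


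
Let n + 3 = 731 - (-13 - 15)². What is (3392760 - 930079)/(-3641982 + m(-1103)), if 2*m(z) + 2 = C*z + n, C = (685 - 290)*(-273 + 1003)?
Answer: -2462681/162667036 ≈ -0.015139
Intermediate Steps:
n = -56 (n = -3 + (731 - (-13 - 15)²) = -3 + (731 - 1*(-28)²) = -3 + (731 - 1*784) = -3 + (731 - 784) = -3 - 53 = -56)
C = 288350 (C = 395*730 = 288350)
m(z) = -29 + 144175*z (m(z) = -1 + (288350*z - 56)/2 = -1 + (-56 + 288350*z)/2 = -1 + (-28 + 144175*z) = -29 + 144175*z)
(3392760 - 930079)/(-3641982 + m(-1103)) = (3392760 - 930079)/(-3641982 + (-29 + 144175*(-1103))) = 2462681/(-3641982 + (-29 - 159025025)) = 2462681/(-3641982 - 159025054) = 2462681/(-162667036) = 2462681*(-1/162667036) = -2462681/162667036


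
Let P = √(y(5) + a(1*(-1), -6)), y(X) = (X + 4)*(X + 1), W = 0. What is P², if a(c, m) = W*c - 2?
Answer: 52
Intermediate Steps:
y(X) = (1 + X)*(4 + X) (y(X) = (4 + X)*(1 + X) = (1 + X)*(4 + X))
a(c, m) = -2 (a(c, m) = 0*c - 2 = 0 - 2 = -2)
P = 2*√13 (P = √((4 + 5² + 5*5) - 2) = √((4 + 25 + 25) - 2) = √(54 - 2) = √52 = 2*√13 ≈ 7.2111)
P² = (2*√13)² = 52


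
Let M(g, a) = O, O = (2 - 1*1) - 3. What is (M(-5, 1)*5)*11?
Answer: -110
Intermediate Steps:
O = -2 (O = (2 - 1) - 3 = 1 - 3 = -2)
M(g, a) = -2
(M(-5, 1)*5)*11 = -2*5*11 = -10*11 = -110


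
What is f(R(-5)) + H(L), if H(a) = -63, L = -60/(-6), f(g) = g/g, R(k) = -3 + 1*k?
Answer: -62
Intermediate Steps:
R(k) = -3 + k
f(g) = 1
L = 10 (L = -60*(-⅙) = 10)
f(R(-5)) + H(L) = 1 - 63 = -62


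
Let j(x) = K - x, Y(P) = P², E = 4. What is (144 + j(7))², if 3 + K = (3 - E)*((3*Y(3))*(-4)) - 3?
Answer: 57121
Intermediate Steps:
K = 102 (K = -3 + ((3 - 1*4)*((3*3²)*(-4)) - 3) = -3 + ((3 - 4)*((3*9)*(-4)) - 3) = -3 + (-27*(-4) - 3) = -3 + (-1*(-108) - 3) = -3 + (108 - 3) = -3 + 105 = 102)
j(x) = 102 - x
(144 + j(7))² = (144 + (102 - 1*7))² = (144 + (102 - 7))² = (144 + 95)² = 239² = 57121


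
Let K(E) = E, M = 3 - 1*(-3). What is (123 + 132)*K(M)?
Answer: 1530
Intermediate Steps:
M = 6 (M = 3 + 3 = 6)
(123 + 132)*K(M) = (123 + 132)*6 = 255*6 = 1530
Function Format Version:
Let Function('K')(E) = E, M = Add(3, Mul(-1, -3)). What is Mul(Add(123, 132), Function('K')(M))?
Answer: 1530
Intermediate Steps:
M = 6 (M = Add(3, 3) = 6)
Mul(Add(123, 132), Function('K')(M)) = Mul(Add(123, 132), 6) = Mul(255, 6) = 1530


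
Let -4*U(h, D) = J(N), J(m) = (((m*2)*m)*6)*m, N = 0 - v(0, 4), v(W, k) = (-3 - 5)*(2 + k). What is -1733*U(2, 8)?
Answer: 574967808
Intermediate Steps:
v(W, k) = -16 - 8*k (v(W, k) = -8*(2 + k) = -16 - 8*k)
N = 48 (N = 0 - (-16 - 8*4) = 0 - (-16 - 32) = 0 - 1*(-48) = 0 + 48 = 48)
J(m) = 12*m**3 (J(m) = (((2*m)*m)*6)*m = ((2*m**2)*6)*m = (12*m**2)*m = 12*m**3)
U(h, D) = -331776 (U(h, D) = -3*48**3 = -3*110592 = -1/4*1327104 = -331776)
-1733*U(2, 8) = -1733*(-331776) = 574967808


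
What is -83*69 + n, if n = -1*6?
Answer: -5733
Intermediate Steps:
n = -6
-83*69 + n = -83*69 - 6 = -5727 - 6 = -5733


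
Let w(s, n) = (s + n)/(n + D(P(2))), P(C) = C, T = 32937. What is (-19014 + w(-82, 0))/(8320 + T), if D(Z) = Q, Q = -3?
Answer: -56960/123771 ≈ -0.46020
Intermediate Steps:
Q = -3 (Q = -1*3 = -3)
D(Z) = -3
w(s, n) = (n + s)/(-3 + n) (w(s, n) = (s + n)/(n - 3) = (n + s)/(-3 + n))
(-19014 + w(-82, 0))/(8320 + T) = (-19014 + (0 - 82)/(-3 + 0))/(8320 + 32937) = (-19014 - 82/(-3))/41257 = (-19014 - ⅓*(-82))*(1/41257) = (-19014 + 82/3)*(1/41257) = -56960/3*1/41257 = -56960/123771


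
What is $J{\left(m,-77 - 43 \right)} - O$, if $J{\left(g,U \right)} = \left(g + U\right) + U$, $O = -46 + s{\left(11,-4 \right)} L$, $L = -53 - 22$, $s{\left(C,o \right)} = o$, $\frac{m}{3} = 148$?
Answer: $-50$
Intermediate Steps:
$m = 444$ ($m = 3 \cdot 148 = 444$)
$L = -75$ ($L = -53 - 22 = -75$)
$O = 254$ ($O = -46 - -300 = -46 + 300 = 254$)
$J{\left(g,U \right)} = g + 2 U$ ($J{\left(g,U \right)} = \left(U + g\right) + U = g + 2 U$)
$J{\left(m,-77 - 43 \right)} - O = \left(444 + 2 \left(-77 - 43\right)\right) - 254 = \left(444 + 2 \left(-120\right)\right) - 254 = \left(444 - 240\right) - 254 = 204 - 254 = -50$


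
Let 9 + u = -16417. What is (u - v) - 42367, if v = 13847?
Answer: -72640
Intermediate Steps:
u = -16426 (u = -9 - 16417 = -16426)
(u - v) - 42367 = (-16426 - 1*13847) - 42367 = (-16426 - 13847) - 42367 = -30273 - 42367 = -72640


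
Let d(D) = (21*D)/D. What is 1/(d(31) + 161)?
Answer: 1/182 ≈ 0.0054945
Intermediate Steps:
d(D) = 21
1/(d(31) + 161) = 1/(21 + 161) = 1/182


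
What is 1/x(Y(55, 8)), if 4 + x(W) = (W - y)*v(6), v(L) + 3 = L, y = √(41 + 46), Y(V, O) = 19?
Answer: 53/2026 + 3*√87/2026 ≈ 0.039971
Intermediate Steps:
y = √87 ≈ 9.3274
v(L) = -3 + L
x(W) = -4 - 3*√87 + 3*W (x(W) = -4 + (W - √87)*(-3 + 6) = -4 + (W - √87)*3 = -4 + (-3*√87 + 3*W) = -4 - 3*√87 + 3*W)
1/x(Y(55, 8)) = 1/(-4 - 3*√87 + 3*19) = 1/(-4 - 3*√87 + 57) = 1/(53 - 3*√87)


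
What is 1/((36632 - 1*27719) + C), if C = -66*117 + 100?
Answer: 1/1291 ≈ 0.00077459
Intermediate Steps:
C = -7622 (C = -7722 + 100 = -7622)
1/((36632 - 1*27719) + C) = 1/((36632 - 1*27719) - 7622) = 1/((36632 - 27719) - 7622) = 1/(8913 - 7622) = 1/1291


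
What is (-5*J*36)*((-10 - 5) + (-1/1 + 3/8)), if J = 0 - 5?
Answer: -28125/2 ≈ -14063.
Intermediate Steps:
J = -5
(-5*J*36)*((-10 - 5) + (-1/1 + 3/8)) = (-5*(-5)*36)*((-10 - 5) + (-1/1 + 3/8)) = (25*36)*(-15 + (-1*1 + 3*(1/8))) = 900*(-15 + (-1 + 3/8)) = 900*(-15 - 5/8) = 900*(-125/8) = -28125/2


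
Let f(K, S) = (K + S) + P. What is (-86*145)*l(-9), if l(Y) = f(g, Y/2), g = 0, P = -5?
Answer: 118465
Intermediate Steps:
f(K, S) = -5 + K + S (f(K, S) = (K + S) - 5 = -5 + K + S)
l(Y) = -5 + Y/2 (l(Y) = -5 + 0 + Y/2 = -5 + Y/2)
(-86*145)*l(-9) = (-86*145)*(-5 + (1/2)*(-9)) = -12470*(-5 - 9/2) = -12470*(-19/2) = 118465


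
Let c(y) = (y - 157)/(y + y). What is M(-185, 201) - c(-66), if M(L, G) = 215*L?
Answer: -5250523/132 ≈ -39777.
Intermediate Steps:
c(y) = (-157 + y)/(2*y) (c(y) = (-157 + y)/((2*y)) = (-157 + y)*(1/(2*y)) = (-157 + y)/(2*y))
M(-185, 201) - c(-66) = 215*(-185) - (-157 - 66)/(2*(-66)) = -39775 - (-1)*(-223)/(2*66) = -39775 - 1*223/132 = -39775 - 223/132 = -5250523/132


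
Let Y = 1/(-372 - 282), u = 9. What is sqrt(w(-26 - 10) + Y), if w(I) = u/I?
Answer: I*sqrt(107583)/654 ≈ 0.50153*I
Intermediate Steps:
w(I) = 9/I
Y = -1/654 (Y = 1/(-654) = -1/654 ≈ -0.0015291)
sqrt(w(-26 - 10) + Y) = sqrt(9/(-26 - 10) - 1/654) = sqrt(9/(-36) - 1/654) = sqrt(9*(-1/36) - 1/654) = sqrt(-1/4 - 1/654) = sqrt(-329/1308) = I*sqrt(107583)/654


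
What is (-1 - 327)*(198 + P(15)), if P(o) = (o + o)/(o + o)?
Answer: -65272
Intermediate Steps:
P(o) = 1 (P(o) = (2*o)/((2*o)) = (2*o)*(1/(2*o)) = 1)
(-1 - 327)*(198 + P(15)) = (-1 - 327)*(198 + 1) = -328*199 = -65272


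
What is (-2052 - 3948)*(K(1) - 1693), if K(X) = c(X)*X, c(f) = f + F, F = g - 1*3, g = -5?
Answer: 10200000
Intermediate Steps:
F = -8 (F = -5 - 1*3 = -5 - 3 = -8)
c(f) = -8 + f (c(f) = f - 8 = -8 + f)
K(X) = X*(-8 + X) (K(X) = (-8 + X)*X = X*(-8 + X))
(-2052 - 3948)*(K(1) - 1693) = (-2052 - 3948)*(1*(-8 + 1) - 1693) = -6000*(1*(-7) - 1693) = -6000*(-7 - 1693) = -6000*(-1700) = 10200000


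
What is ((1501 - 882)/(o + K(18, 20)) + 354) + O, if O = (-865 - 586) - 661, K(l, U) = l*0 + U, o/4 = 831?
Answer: -5878133/3344 ≈ -1757.8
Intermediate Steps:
o = 3324 (o = 4*831 = 3324)
K(l, U) = U (K(l, U) = 0 + U = U)
O = -2112 (O = -1451 - 661 = -2112)
((1501 - 882)/(o + K(18, 20)) + 354) + O = ((1501 - 882)/(3324 + 20) + 354) - 2112 = (619/3344 + 354) - 2112 = 1184395/3344 - 2112 = -5878133/3344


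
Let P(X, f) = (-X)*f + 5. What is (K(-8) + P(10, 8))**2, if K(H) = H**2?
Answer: 121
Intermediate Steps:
P(X, f) = 5 - X*f (P(X, f) = -X*f + 5 = 5 - X*f)
(K(-8) + P(10, 8))**2 = ((-8)**2 + (5 - 1*10*8))**2 = (64 + (5 - 80))**2 = (64 - 75)**2 = (-11)**2 = 121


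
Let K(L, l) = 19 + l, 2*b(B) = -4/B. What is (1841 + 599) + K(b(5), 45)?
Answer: 2504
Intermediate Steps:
b(B) = -2/B (b(B) = (-4/B)/2 = -2/B)
(1841 + 599) + K(b(5), 45) = (1841 + 599) + (19 + 45) = 2440 + 64 = 2504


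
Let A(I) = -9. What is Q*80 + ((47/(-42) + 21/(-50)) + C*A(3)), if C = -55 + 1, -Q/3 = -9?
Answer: 1388342/525 ≈ 2644.5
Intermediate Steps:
Q = 27 (Q = -3*(-9) = 27)
C = -54
Q*80 + ((47/(-42) + 21/(-50)) + C*A(3)) = 27*80 + ((47/(-42) + 21/(-50)) - 54*(-9)) = 2160 + ((47*(-1/42) + 21*(-1/50)) + 486) = 2160 + ((-47/42 - 21/50) + 486) = 2160 + (-808/525 + 486) = 2160 + 254342/525 = 1388342/525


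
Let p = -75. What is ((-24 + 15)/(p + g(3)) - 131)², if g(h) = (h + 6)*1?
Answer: 8288641/484 ≈ 17125.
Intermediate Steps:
g(h) = 6 + h (g(h) = (6 + h)*1 = 6 + h)
((-24 + 15)/(p + g(3)) - 131)² = ((-24 + 15)/(-75 + (6 + 3)) - 131)² = (-9/(-75 + 9) - 131)² = (-9/(-66) - 131)² = (-9*(-1/66) - 131)² = (3/22 - 131)² = (-2879/22)² = 8288641/484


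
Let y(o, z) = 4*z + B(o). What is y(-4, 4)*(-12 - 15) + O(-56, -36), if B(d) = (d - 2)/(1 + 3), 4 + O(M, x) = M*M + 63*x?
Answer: 945/2 ≈ 472.50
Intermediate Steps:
O(M, x) = -4 + M**2 + 63*x (O(M, x) = -4 + (M*M + 63*x) = -4 + (M**2 + 63*x) = -4 + M**2 + 63*x)
B(d) = -1/2 + d/4 (B(d) = (-2 + d)/4 = (-2 + d)*(1/4) = -1/2 + d/4)
y(o, z) = -1/2 + 4*z + o/4 (y(o, z) = 4*z + (-1/2 + o/4) = -1/2 + 4*z + o/4)
y(-4, 4)*(-12 - 15) + O(-56, -36) = (-1/2 + 4*4 + (1/4)*(-4))*(-12 - 15) + (-4 + (-56)**2 + 63*(-36)) = (-1/2 + 16 - 1)*(-27) + (-4 + 3136 - 2268) = (29/2)*(-27) + 864 = -783/2 + 864 = 945/2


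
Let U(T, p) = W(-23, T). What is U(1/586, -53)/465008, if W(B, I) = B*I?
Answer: -23/272494688 ≈ -8.4405e-8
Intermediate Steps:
U(T, p) = -23*T
U(1/586, -53)/465008 = -23/586/465008 = -23*1/586*(1/465008) = -23/586*1/465008 = -23/272494688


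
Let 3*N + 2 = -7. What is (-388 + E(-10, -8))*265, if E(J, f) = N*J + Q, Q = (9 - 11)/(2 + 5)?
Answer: -664620/7 ≈ -94946.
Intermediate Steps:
N = -3 (N = -⅔ + (⅓)*(-7) = -⅔ - 7/3 = -3)
Q = -2/7 ≈ -0.28571
E(J, f) = -2/7 - 3*J (E(J, f) = -3*J - 2/7 = -2/7 - 3*J)
(-388 + E(-10, -8))*265 = (-388 + (-2/7 - 3*(-10)))*265 = (-388 + (-2/7 + 30))*265 = (-388 + 208/7)*265 = -2508/7*265 = -664620/7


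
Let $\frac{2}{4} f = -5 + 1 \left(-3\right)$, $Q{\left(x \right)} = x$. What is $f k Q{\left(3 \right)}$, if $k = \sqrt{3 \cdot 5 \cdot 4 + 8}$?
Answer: $- 96 \sqrt{17} \approx -395.82$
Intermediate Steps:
$k = 2 \sqrt{17}$ ($k = \sqrt{15 \cdot 4 + 8} = \sqrt{60 + 8} = \sqrt{68} = 2 \sqrt{17} \approx 8.2462$)
$f = -16$ ($f = 2 \left(-5 + 1 \left(-3\right)\right) = 2 \left(-5 - 3\right) = 2 \left(-8\right) = -16$)
$f k Q{\left(3 \right)} = - 16 \cdot 2 \sqrt{17} \cdot 3 = - 32 \sqrt{17} \cdot 3 = - 96 \sqrt{17}$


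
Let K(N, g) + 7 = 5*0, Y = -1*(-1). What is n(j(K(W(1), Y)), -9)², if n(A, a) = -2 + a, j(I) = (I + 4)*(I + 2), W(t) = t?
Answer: 121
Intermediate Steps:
Y = 1
K(N, g) = -7 (K(N, g) = -7 + 5*0 = -7 + 0 = -7)
j(I) = (2 + I)*(4 + I) (j(I) = (4 + I)*(2 + I) = (2 + I)*(4 + I))
n(j(K(W(1), Y)), -9)² = (-2 - 9)² = (-11)² = 121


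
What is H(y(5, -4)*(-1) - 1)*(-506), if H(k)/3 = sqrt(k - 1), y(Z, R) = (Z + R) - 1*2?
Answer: -1518*I ≈ -1518.0*I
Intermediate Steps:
y(Z, R) = -2 + R + Z (y(Z, R) = (R + Z) - 2 = -2 + R + Z)
H(k) = 3*sqrt(-1 + k) (H(k) = 3*sqrt(k - 1) = 3*sqrt(-1 + k))
H(y(5, -4)*(-1) - 1)*(-506) = (3*sqrt(-1 + ((-2 - 4 + 5)*(-1) - 1)))*(-506) = (3*sqrt(-1 + (-1*(-1) - 1)))*(-506) = (3*sqrt(-1 + (1 - 1)))*(-506) = (3*sqrt(-1 + 0))*(-506) = (3*sqrt(-1))*(-506) = (3*I)*(-506) = -1518*I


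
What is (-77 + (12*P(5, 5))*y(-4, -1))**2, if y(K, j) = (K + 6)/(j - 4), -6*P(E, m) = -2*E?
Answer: 7225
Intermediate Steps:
P(E, m) = E/3 (P(E, m) = -(-1)*E/3 = E/3)
y(K, j) = (6 + K)/(-4 + j)
(-77 + (12*P(5, 5))*y(-4, -1))**2 = (-77 + (12*((1/3)*5))*((6 - 4)/(-4 - 1)))**2 = (-77 + (12*(5/3))*(2/(-5)))**2 = (-77 + 20*(-1/5*2))**2 = (-77 + 20*(-2/5))**2 = (-77 - 8)**2 = (-85)**2 = 7225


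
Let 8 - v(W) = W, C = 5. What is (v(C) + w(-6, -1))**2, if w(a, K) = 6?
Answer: 81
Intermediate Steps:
v(W) = 8 - W
(v(C) + w(-6, -1))**2 = ((8 - 1*5) + 6)**2 = ((8 - 5) + 6)**2 = (3 + 6)**2 = 9**2 = 81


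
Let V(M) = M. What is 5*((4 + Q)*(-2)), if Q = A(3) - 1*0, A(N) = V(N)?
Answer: -70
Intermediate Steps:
A(N) = N
Q = 3 (Q = 3 - 1*0 = 3 + 0 = 3)
5*((4 + Q)*(-2)) = 5*((4 + 3)*(-2)) = 5*(7*(-2)) = 5*(-14) = -70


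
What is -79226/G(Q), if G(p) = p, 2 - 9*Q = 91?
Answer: 713034/89 ≈ 8011.6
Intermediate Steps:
Q = -89/9 (Q = 2/9 - ⅑*91 = 2/9 - 91/9 = -89/9 ≈ -9.8889)
-79226/G(Q) = -79226/(-89/9) = -79226*(-9/89) = 713034/89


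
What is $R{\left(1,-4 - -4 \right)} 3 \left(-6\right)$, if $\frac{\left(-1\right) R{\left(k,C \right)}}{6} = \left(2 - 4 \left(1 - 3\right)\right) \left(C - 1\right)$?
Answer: $-1080$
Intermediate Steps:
$R{\left(k,C \right)} = 60 - 60 C$ ($R{\left(k,C \right)} = - 6 \left(2 - 4 \left(1 - 3\right)\right) \left(C - 1\right) = - 6 \left(2 - -8\right) \left(-1 + C\right) = - 6 \left(2 + 8\right) \left(-1 + C\right) = - 6 \cdot 10 \left(-1 + C\right) = - 6 \left(-10 + 10 C\right) = 60 - 60 C$)
$R{\left(1,-4 - -4 \right)} 3 \left(-6\right) = \left(60 - 60 \left(-4 - -4\right)\right) 3 \left(-6\right) = \left(60 - 60 \left(-4 + 4\right)\right) 3 \left(-6\right) = \left(60 - 0\right) 3 \left(-6\right) = \left(60 + 0\right) 3 \left(-6\right) = 60 \cdot 3 \left(-6\right) = 180 \left(-6\right) = -1080$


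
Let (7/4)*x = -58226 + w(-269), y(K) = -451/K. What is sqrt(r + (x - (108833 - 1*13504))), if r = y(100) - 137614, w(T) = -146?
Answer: I*sqrt(1304884399)/70 ≈ 516.05*I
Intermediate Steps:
x = -233488/7 (x = 4*(-58226 - 146)/7 = (4/7)*(-58372) = -233488/7 ≈ -33355.)
r = -13761851/100 (r = -451/100 - 137614 = -13761851/100 ≈ -1.3762e+5)
sqrt(r + (x - (108833 - 1*13504))) = sqrt(-13761851/100 + (-233488/7 - (108833 - 1*13504))) = sqrt(-13761851/100 + (-233488/7 - (108833 - 13504))) = sqrt(-13761851/100 + (-233488/7 - 1*95329)) = sqrt(-13761851/100 + (-233488/7 - 95329)) = sqrt(-13761851/100 - 900791/7) = sqrt(-186412057/700) = I*sqrt(1304884399)/70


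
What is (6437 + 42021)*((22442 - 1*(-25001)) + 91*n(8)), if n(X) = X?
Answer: 2334270318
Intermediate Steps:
(6437 + 42021)*((22442 - 1*(-25001)) + 91*n(8)) = (6437 + 42021)*((22442 - 1*(-25001)) + 91*8) = 48458*((22442 + 25001) + 728) = 48458*(47443 + 728) = 48458*48171 = 2334270318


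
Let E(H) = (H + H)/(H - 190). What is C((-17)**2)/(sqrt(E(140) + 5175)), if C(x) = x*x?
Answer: 83521*sqrt(129235)/25847 ≈ 1161.7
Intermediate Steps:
E(H) = 2*H/(-190 + H) (E(H) = (2*H)/(-190 + H) = 2*H/(-190 + H))
C(x) = x**2
C((-17)**2)/(sqrt(E(140) + 5175)) = ((-17)**2)**2/(sqrt(2*140/(-190 + 140) + 5175)) = 289**2/(sqrt(2*140/(-50) + 5175)) = 83521/(sqrt(2*140*(-1/50) + 5175)) = 83521/(sqrt(-28/5 + 5175)) = 83521/(sqrt(25847/5)) = 83521/((sqrt(129235)/5)) = 83521*(sqrt(129235)/25847) = 83521*sqrt(129235)/25847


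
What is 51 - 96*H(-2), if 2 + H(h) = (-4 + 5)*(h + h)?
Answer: 627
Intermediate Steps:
H(h) = -2 + 2*h (H(h) = -2 + (-4 + 5)*(h + h) = -2 + 1*(2*h) = -2 + 2*h)
51 - 96*H(-2) = 51 - 96*(-2 + 2*(-2)) = 51 - 96*(-2 - 4) = 51 - 96*(-6) = 51 + 576 = 627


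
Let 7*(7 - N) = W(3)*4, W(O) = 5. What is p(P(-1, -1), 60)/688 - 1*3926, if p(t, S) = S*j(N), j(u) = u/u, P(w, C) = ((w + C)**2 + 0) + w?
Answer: -675257/172 ≈ -3925.9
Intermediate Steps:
N = 29/7 (N = 7 - 5*4/7 = 7 - 1/7*20 = 7 - 20/7 = 29/7 ≈ 4.1429)
P(w, C) = w + (C + w)**2 (P(w, C) = ((C + w)**2 + 0) + w = (C + w)**2 + w = w + (C + w)**2)
j(u) = 1
p(t, S) = S (p(t, S) = S*1 = S)
p(P(-1, -1), 60)/688 - 1*3926 = 60/688 - 1*3926 = 60*(1/688) - 3926 = 15/172 - 3926 = -675257/172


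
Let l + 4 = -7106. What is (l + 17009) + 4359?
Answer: 14258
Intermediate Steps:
l = -7110 (l = -4 - 7106 = -7110)
(l + 17009) + 4359 = (-7110 + 17009) + 4359 = 9899 + 4359 = 14258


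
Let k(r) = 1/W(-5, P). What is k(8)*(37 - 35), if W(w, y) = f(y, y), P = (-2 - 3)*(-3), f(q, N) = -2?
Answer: -1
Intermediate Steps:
P = 15 (P = -5*(-3) = 15)
W(w, y) = -2
k(r) = -½ (k(r) = 1/(-2) = -½)
k(8)*(37 - 35) = -(37 - 35)/2 = -½*2 = -1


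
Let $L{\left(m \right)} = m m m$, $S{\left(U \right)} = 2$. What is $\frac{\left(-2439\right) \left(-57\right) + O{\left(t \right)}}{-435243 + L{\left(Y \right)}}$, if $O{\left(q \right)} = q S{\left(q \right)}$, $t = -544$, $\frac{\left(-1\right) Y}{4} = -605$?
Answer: $\frac{137935}{14172052757} \approx 9.7329 \cdot 10^{-6}$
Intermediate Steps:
$Y = 2420$ ($Y = \left(-4\right) \left(-605\right) = 2420$)
$L{\left(m \right)} = m^{3}$ ($L{\left(m \right)} = m^{2} m = m^{3}$)
$O{\left(q \right)} = 2 q$ ($O{\left(q \right)} = q 2 = 2 q$)
$\frac{\left(-2439\right) \left(-57\right) + O{\left(t \right)}}{-435243 + L{\left(Y \right)}} = \frac{\left(-2439\right) \left(-57\right) + 2 \left(-544\right)}{-435243 + 2420^{3}} = \frac{139023 - 1088}{-435243 + 14172488000} = \frac{137935}{14172052757}$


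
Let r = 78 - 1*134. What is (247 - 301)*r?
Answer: 3024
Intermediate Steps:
r = -56 (r = 78 - 134 = -56)
(247 - 301)*r = (247 - 301)*(-56) = -54*(-56) = 3024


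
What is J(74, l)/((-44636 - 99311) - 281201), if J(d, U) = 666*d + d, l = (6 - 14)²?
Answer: -24679/212574 ≈ -0.11610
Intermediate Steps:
l = 64 (l = (-8)² = 64)
J(d, U) = 667*d
J(74, l)/((-44636 - 99311) - 281201) = (667*74)/((-44636 - 99311) - 281201) = 49358/(-143947 - 281201) = 49358/(-425148) = 49358*(-1/425148) = -24679/212574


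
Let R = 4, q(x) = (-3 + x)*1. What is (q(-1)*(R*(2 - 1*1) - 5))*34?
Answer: 136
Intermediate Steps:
q(x) = -3 + x
(q(-1)*(R*(2 - 1*1) - 5))*34 = ((-3 - 1)*(4*(2 - 1*1) - 5))*34 = -4*(4*(2 - 1) - 5)*34 = -4*(4*1 - 5)*34 = -4*(4 - 5)*34 = -4*(-1)*34 = 4*34 = 136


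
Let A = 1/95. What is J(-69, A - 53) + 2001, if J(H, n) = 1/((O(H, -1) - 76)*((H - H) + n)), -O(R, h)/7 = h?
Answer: 695039441/347346 ≈ 2001.0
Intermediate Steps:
A = 1/95 ≈ 0.010526
O(R, h) = -7*h
J(H, n) = -1/(69*n) (J(H, n) = 1/((-7*(-1) - 76)*((H - H) + n)) = 1/((7 - 76)*(0 + n)) = 1/(-69*n) = -1/(69*n))
J(-69, A - 53) + 2001 = -1/(69*(1/95 - 53)) + 2001 = -1/(69*(-5034/95)) + 2001 = -1/69*(-95/5034) + 2001 = 95/347346 + 2001 = 695039441/347346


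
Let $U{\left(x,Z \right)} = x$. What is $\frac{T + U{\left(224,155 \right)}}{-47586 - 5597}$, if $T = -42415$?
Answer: $\frac{42191}{53183} \approx 0.79332$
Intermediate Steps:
$\frac{T + U{\left(224,155 \right)}}{-47586 - 5597} = \frac{-42415 + 224}{-47586 - 5597} = - \frac{42191}{-53183} = \left(-42191\right) \left(- \frac{1}{53183}\right) = \frac{42191}{53183}$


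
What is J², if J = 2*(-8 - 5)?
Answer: 676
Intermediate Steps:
J = -26 (J = 2*(-13) = -26)
J² = (-26)² = 676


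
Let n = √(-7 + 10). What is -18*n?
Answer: -18*√3 ≈ -31.177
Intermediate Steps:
n = √3 ≈ 1.7320
-18*n = -18*√3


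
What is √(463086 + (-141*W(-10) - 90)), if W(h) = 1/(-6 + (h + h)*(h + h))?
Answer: √71873591502/394 ≈ 680.44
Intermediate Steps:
W(h) = 1/(-6 + 4*h²) (W(h) = 1/(-6 + (2*h)*(2*h)) = 1/(-6 + 4*h²))
√(463086 + (-141*W(-10) - 90)) = √(463086 + (-141/(2*(-3 + 2*(-10)²)) - 90)) = √(463086 + (-141/(2*(-3 + 2*100)) - 90)) = √(463086 + (-141/(2*(-3 + 200)) - 90)) = √(463086 + (-141/(2*197) - 90)) = √(463086 + (-141*1/394 - 90)) = √(463086 + (-141/394 - 90)) = √(463086 - 35601/394) = √(182420283/394) = √71873591502/394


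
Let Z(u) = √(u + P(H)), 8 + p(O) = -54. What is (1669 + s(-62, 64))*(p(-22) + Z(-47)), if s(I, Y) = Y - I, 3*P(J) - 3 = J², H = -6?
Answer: -111290 + 1795*I*√34 ≈ -1.1129e+5 + 10467.0*I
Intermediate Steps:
P(J) = 1 + J²/3
p(O) = -62 (p(O) = -8 - 54 = -62)
Z(u) = √(13 + u) (Z(u) = √(u + (1 + (⅓)*(-6)²)) = √(u + (1 + (⅓)*36)) = √(u + (1 + 12)) = √(u + 13) = √(13 + u))
(1669 + s(-62, 64))*(p(-22) + Z(-47)) = (1669 + (64 - 1*(-62)))*(-62 + √(13 - 47)) = (1669 + (64 + 62))*(-62 + √(-34)) = (1669 + 126)*(-62 + I*√34) = 1795*(-62 + I*√34) = -111290 + 1795*I*√34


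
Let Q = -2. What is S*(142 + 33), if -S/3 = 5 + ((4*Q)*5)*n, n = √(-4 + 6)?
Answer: -2625 + 21000*√2 ≈ 27074.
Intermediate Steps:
n = √2 ≈ 1.4142
S = -15 + 120*√2 (S = -3*(5 + ((4*(-2))*5)*√2) = -3*(5 + (-8*5)*√2) = -3*(5 - 40*√2) = -15 + 120*√2 ≈ 154.71)
S*(142 + 33) = (-15 + 120*√2)*(142 + 33) = (-15 + 120*√2)*175 = -2625 + 21000*√2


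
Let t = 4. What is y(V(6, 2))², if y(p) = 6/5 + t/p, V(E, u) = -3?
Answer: 4/225 ≈ 0.017778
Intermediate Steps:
y(p) = 6/5 + 4/p
y(V(6, 2))² = (6/5 + 4/(-3))² = (6/5 + 4*(-⅓))² = (6/5 - 4/3)² = (-2/15)² = 4/225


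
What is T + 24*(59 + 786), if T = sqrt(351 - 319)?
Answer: 20280 + 4*sqrt(2) ≈ 20286.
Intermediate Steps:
T = 4*sqrt(2) (T = sqrt(32) = 4*sqrt(2) ≈ 5.6569)
T + 24*(59 + 786) = 4*sqrt(2) + 24*(59 + 786) = 4*sqrt(2) + 24*845 = 4*sqrt(2) + 20280 = 20280 + 4*sqrt(2)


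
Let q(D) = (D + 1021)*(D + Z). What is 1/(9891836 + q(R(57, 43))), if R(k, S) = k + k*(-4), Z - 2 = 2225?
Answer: 1/11639436 ≈ 8.5915e-8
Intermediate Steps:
Z = 2227 (Z = 2 + 2225 = 2227)
R(k, S) = -3*k (R(k, S) = k - 4*k = -3*k)
q(D) = (1021 + D)*(2227 + D) (q(D) = (D + 1021)*(D + 2227) = (1021 + D)*(2227 + D))
1/(9891836 + q(R(57, 43))) = 1/(9891836 + (2273767 + (-3*57)² + 3248*(-3*57))) = 1/(9891836 + (2273767 + (-171)² + 3248*(-171))) = 1/(9891836 + (2273767 + 29241 - 555408)) = 1/(9891836 + 1747600) = 1/11639436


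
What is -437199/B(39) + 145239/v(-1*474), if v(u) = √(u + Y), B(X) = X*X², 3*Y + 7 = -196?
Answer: -145733/19773 - 145239*I*√195/325 ≈ -7.3703 - 6240.5*I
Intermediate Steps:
Y = -203/3 (Y = -7/3 + (⅓)*(-196) = -7/3 - 196/3 = -203/3 ≈ -67.667)
B(X) = X³
v(u) = √(-203/3 + u) (v(u) = √(u - 203/3) = √(-203/3 + u))
-437199/B(39) + 145239/v(-1*474) = -437199/(39³) + 145239/((√(-609 + 9*(-1*474))/3)) = -437199/59319 + 145239/((√(-609 + 9*(-474))/3)) = -437199*1/59319 + 145239/((√(-609 - 4266)/3)) = -145733/19773 + 145239/((√(-4875)/3)) = -145733/19773 + 145239/(((5*I*√195)/3)) = -145733/19773 + 145239/((5*I*√195/3)) = -145733/19773 + 145239*(-I*√195/325) = -145733/19773 - 145239*I*√195/325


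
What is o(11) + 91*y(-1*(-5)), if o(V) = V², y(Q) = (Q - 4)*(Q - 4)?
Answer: 212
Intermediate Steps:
y(Q) = (-4 + Q)² (y(Q) = (-4 + Q)*(-4 + Q) = (-4 + Q)²)
o(11) + 91*y(-1*(-5)) = 11² + 91*(-4 - 1*(-5))² = 121 + 91*(-4 + 5)² = 121 + 91*1² = 121 + 91*1 = 121 + 91 = 212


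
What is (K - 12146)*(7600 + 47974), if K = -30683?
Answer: -2380178846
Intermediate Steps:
(K - 12146)*(7600 + 47974) = (-30683 - 12146)*(7600 + 47974) = -42829*55574 = -2380178846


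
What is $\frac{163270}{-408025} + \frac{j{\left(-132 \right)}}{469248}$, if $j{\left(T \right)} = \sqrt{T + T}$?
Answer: $- \frac{32654}{81605} + \frac{i \sqrt{66}}{234624} \approx -0.40015 + 3.4626 \cdot 10^{-5} i$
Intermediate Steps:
$j{\left(T \right)} = \sqrt{2} \sqrt{T}$ ($j{\left(T \right)} = \sqrt{2 T} = \sqrt{2} \sqrt{T}$)
$\frac{163270}{-408025} + \frac{j{\left(-132 \right)}}{469248} = \frac{163270}{-408025} + \frac{\sqrt{2} \sqrt{-132}}{469248} = 163270 \left(- \frac{1}{408025}\right) + \sqrt{2} \cdot 2 i \sqrt{33} \cdot \frac{1}{469248} = - \frac{32654}{81605} + 2 i \sqrt{66} \cdot \frac{1}{469248} = - \frac{32654}{81605} + \frac{i \sqrt{66}}{234624}$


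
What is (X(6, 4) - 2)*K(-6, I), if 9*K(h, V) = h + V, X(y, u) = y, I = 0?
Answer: -8/3 ≈ -2.6667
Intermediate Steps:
K(h, V) = V/9 + h/9 (K(h, V) = (h + V)/9 = (V + h)/9 = V/9 + h/9)
(X(6, 4) - 2)*K(-6, I) = (6 - 2)*((1/9)*0 + (1/9)*(-6)) = 4*(0 - 2/3) = 4*(-2/3) = -8/3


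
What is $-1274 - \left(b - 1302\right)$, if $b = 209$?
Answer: $-181$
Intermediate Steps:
$-1274 - \left(b - 1302\right) = -1274 - \left(209 - 1302\right) = -1274 - -1093 = -1274 + 1093 = -181$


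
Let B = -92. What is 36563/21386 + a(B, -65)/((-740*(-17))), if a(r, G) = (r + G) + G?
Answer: 90464/53465 ≈ 1.6920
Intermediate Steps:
a(r, G) = r + 2*G (a(r, G) = (G + r) + G = r + 2*G)
36563/21386 + a(B, -65)/((-740*(-17))) = 36563/21386 + (-92 + 2*(-65))/((-740*(-17))) = 36563*(1/21386) + (-92 - 130)/12580 = 36563/21386 - 222*1/12580 = 36563/21386 - 3/170 = 90464/53465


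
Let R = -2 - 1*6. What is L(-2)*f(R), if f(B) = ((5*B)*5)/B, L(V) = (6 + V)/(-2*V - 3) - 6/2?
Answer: 25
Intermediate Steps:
R = -8 (R = -2 - 6 = -8)
L(V) = -3 + (6 + V)/(-3 - 2*V) (L(V) = (6 + V)/(-3 - 2*V) - 6*1/2 = (6 + V)/(-3 - 2*V) - 3 = -3 + (6 + V)/(-3 - 2*V))
f(B) = 25 (f(B) = (25*B)/B = 25)
L(-2)*f(R) = ((-15 - 7*(-2))/(3 + 2*(-2)))*25 = ((-15 + 14)/(3 - 4))*25 = (-1/(-1))*25 = -1*(-1)*25 = 1*25 = 25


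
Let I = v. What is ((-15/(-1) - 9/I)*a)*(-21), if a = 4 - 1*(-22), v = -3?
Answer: -9828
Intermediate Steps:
a = 26 (a = 4 + 22 = 26)
I = -3
((-15/(-1) - 9/I)*a)*(-21) = ((-15/(-1) - 9/(-3))*26)*(-21) = ((-15*(-1) - 9*(-⅓))*26)*(-21) = ((15 + 3)*26)*(-21) = (18*26)*(-21) = 468*(-21) = -9828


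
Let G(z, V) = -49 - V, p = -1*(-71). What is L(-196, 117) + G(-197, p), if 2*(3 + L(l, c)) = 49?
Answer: -197/2 ≈ -98.500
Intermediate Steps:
L(l, c) = 43/2 (L(l, c) = -3 + (1/2)*49 = -3 + 49/2 = 43/2)
p = 71
L(-196, 117) + G(-197, p) = 43/2 + (-49 - 1*71) = 43/2 + (-49 - 71) = 43/2 - 120 = -197/2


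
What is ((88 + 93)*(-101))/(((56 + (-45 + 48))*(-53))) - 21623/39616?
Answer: 656604975/123879232 ≈ 5.3004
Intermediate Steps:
((88 + 93)*(-101))/(((56 + (-45 + 48))*(-53))) - 21623/39616 = (181*(-101))/(((56 + 3)*(-53))) - 21623*1/39616 = -18281/(59*(-53)) - 21623/39616 = -18281/(-3127) - 21623/39616 = -18281*(-1/3127) - 21623/39616 = 18281/3127 - 21623/39616 = 656604975/123879232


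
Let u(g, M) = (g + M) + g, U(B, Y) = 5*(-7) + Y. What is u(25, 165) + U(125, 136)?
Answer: 316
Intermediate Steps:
U(B, Y) = -35 + Y
u(g, M) = M + 2*g (u(g, M) = (M + g) + g = M + 2*g)
u(25, 165) + U(125, 136) = (165 + 2*25) + (-35 + 136) = (165 + 50) + 101 = 215 + 101 = 316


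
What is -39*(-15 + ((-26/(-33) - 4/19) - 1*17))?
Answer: 256126/209 ≈ 1225.5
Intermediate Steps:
-39*(-15 + ((-26/(-33) - 4/19) - 1*17)) = -39*(-15 + ((-26*(-1/33) - 4*1/19) - 17)) = -39*(-15 + ((26/33 - 4/19) - 17)) = -39*(-15 + (362/627 - 17)) = -39*(-15 - 10297/627) = -39*(-19702/627) = 256126/209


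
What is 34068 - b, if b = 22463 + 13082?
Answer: -1477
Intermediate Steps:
b = 35545
34068 - b = 34068 - 1*35545 = 34068 - 35545 = -1477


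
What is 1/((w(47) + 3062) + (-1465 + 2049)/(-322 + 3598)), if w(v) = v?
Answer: 819/2546417 ≈ 0.00032163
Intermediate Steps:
1/((w(47) + 3062) + (-1465 + 2049)/(-322 + 3598)) = 1/((47 + 3062) + (-1465 + 2049)/(-322 + 3598)) = 1/(3109 + 584/3276) = 1/(3109 + 584*(1/3276)) = 1/(3109 + 146/819) = 1/(2546417/819) = 819/2546417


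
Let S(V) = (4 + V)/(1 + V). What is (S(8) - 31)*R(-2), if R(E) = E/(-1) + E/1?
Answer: 0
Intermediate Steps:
S(V) = (4 + V)/(1 + V)
R(E) = 0 (R(E) = E*(-1) + E*1 = -E + E = 0)
(S(8) - 31)*R(-2) = ((4 + 8)/(1 + 8) - 31)*0 = (12/9 - 31)*0 = ((1/9)*12 - 31)*0 = (4/3 - 31)*0 = -89/3*0 = 0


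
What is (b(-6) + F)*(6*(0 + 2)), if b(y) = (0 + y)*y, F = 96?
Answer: 1584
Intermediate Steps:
b(y) = y² (b(y) = y*y = y²)
(b(-6) + F)*(6*(0 + 2)) = ((-6)² + 96)*(6*(0 + 2)) = (36 + 96)*(6*2) = 132*12 = 1584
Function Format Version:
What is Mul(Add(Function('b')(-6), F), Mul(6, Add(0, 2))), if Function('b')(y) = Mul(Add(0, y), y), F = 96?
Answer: 1584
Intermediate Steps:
Function('b')(y) = Pow(y, 2) (Function('b')(y) = Mul(y, y) = Pow(y, 2))
Mul(Add(Function('b')(-6), F), Mul(6, Add(0, 2))) = Mul(Add(Pow(-6, 2), 96), Mul(6, Add(0, 2))) = Mul(Add(36, 96), Mul(6, 2)) = Mul(132, 12) = 1584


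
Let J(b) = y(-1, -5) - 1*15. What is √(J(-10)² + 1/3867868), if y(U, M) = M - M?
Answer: √841522662147067/1933934 ≈ 15.000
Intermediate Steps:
y(U, M) = 0
J(b) = -15 (J(b) = 0 - 1*15 = 0 - 15 = -15)
√(J(-10)² + 1/3867868) = √((-15)² + 1/3867868) = √(225 + 1/3867868) = √(870270301/3867868) = √841522662147067/1933934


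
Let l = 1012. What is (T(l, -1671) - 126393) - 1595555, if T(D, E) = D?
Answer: -1720936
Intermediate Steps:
(T(l, -1671) - 126393) - 1595555 = (1012 - 126393) - 1595555 = -125381 - 1595555 = -1720936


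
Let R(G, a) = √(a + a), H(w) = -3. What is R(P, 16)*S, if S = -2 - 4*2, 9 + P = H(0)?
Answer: -40*√2 ≈ -56.569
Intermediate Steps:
P = -12 (P = -9 - 3 = -12)
R(G, a) = √2*√a (R(G, a) = √(2*a) = √2*√a)
S = -10 (S = -2 - 8 = -10)
R(P, 16)*S = (√2*√16)*(-10) = (√2*4)*(-10) = (4*√2)*(-10) = -40*√2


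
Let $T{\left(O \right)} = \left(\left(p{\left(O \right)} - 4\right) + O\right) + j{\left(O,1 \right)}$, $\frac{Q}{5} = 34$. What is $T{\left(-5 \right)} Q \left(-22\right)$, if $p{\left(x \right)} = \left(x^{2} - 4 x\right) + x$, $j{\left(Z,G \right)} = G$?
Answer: $-119680$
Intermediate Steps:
$Q = 170$ ($Q = 5 \cdot 34 = 170$)
$p{\left(x \right)} = x^{2} - 3 x$
$T{\left(O \right)} = -3 + O + O \left(-3 + O\right)$ ($T{\left(O \right)} = \left(\left(O \left(-3 + O\right) - 4\right) + O\right) + 1 = \left(\left(-4 + O \left(-3 + O\right)\right) + O\right) + 1 = \left(-4 + O + O \left(-3 + O\right)\right) + 1 = -3 + O + O \left(-3 + O\right)$)
$T{\left(-5 \right)} Q \left(-22\right) = \left(-3 - 5 - 5 \left(-3 - 5\right)\right) 170 \left(-22\right) = \left(-3 - 5 - -40\right) 170 \left(-22\right) = \left(-3 - 5 + 40\right) 170 \left(-22\right) = 32 \cdot 170 \left(-22\right) = 5440 \left(-22\right) = -119680$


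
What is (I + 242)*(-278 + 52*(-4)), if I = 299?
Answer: -262926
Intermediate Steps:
(I + 242)*(-278 + 52*(-4)) = (299 + 242)*(-278 + 52*(-4)) = 541*(-278 - 208) = 541*(-486) = -262926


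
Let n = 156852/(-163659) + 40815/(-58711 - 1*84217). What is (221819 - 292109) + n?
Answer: -548071456151607/7797151184 ≈ -70291.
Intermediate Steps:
n = -9699428247/7797151184 (n = 156852*(-1/163659) + 40815/(-58711 - 84217) = -52284/54553 + 40815/(-142928) = -52284/54553 + 40815*(-1/142928) = -52284/54553 - 40815/142928 = -9699428247/7797151184 ≈ -1.2440)
(221819 - 292109) + n = (221819 - 292109) - 9699428247/7797151184 = -70290 - 9699428247/7797151184 = -548071456151607/7797151184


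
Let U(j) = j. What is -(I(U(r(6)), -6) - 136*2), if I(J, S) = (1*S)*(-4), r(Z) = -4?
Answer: 248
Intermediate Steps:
I(J, S) = -4*S (I(J, S) = S*(-4) = -4*S)
-(I(U(r(6)), -6) - 136*2) = -(-4*(-6) - 136*2) = -(24 - 272) = -1*(-248) = 248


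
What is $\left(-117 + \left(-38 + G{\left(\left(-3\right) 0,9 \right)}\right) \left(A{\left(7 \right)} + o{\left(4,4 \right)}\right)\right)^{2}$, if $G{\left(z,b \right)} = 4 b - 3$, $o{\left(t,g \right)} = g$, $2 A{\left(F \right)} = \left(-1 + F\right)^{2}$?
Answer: $51529$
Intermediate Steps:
$A{\left(F \right)} = \frac{\left(-1 + F\right)^{2}}{2}$
$G{\left(z,b \right)} = -3 + 4 b$
$\left(-117 + \left(-38 + G{\left(\left(-3\right) 0,9 \right)}\right) \left(A{\left(7 \right)} + o{\left(4,4 \right)}\right)\right)^{2} = \left(-117 + \left(-38 + \left(-3 + 4 \cdot 9\right)\right) \left(\frac{\left(-1 + 7\right)^{2}}{2} + 4\right)\right)^{2} = \left(-117 + \left(-38 + \left(-3 + 36\right)\right) \left(\frac{6^{2}}{2} + 4\right)\right)^{2} = \left(-117 + \left(-38 + 33\right) \left(\frac{1}{2} \cdot 36 + 4\right)\right)^{2} = \left(-117 - 5 \left(18 + 4\right)\right)^{2} = \left(-117 - 110\right)^{2} = \left(-227\right)^{2} = 51529$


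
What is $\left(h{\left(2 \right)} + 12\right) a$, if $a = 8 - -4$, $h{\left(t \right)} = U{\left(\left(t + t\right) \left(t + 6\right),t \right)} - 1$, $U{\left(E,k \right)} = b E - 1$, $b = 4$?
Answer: $1656$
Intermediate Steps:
$U{\left(E,k \right)} = -1 + 4 E$ ($U{\left(E,k \right)} = 4 E - 1 = -1 + 4 E$)
$h{\left(t \right)} = -2 + 8 t \left(6 + t\right)$ ($h{\left(t \right)} = \left(-1 + 4 \left(t + t\right) \left(t + 6\right)\right) - 1 = \left(-1 + 4 \cdot 2 t \left(6 + t\right)\right) - 1 = \left(-1 + 8 t \left(6 + t\right)\right) - 1 = -2 + 8 t \left(6 + t\right)$)
$a = 12$ ($a = 8 + 4 = 12$)
$\left(h{\left(2 \right)} + 12\right) a = \left(\left(-2 + 8 \cdot 2 \left(6 + 2\right)\right) + 12\right) 12 = \left(\left(-2 + 8 \cdot 2 \cdot 8\right) + 12\right) 12 = \left(\left(-2 + 128\right) + 12\right) 12 = \left(126 + 12\right) 12 = 138 \cdot 12 = 1656$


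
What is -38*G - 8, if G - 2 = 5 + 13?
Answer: -768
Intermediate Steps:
G = 20 (G = 2 + (5 + 13) = 2 + 18 = 20)
-38*G - 8 = -38*20 - 8 = -760 - 8 = -768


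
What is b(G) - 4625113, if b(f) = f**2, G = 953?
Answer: -3716904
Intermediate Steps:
b(G) - 4625113 = 953**2 - 4625113 = 908209 - 4625113 = -3716904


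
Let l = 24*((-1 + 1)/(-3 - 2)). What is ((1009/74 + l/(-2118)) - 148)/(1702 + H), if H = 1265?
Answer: -9943/219558 ≈ -0.045286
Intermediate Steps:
l = 0 (l = 24*(0/(-5)) = 24*(0*(-⅕)) = 24*0 = 0)
((1009/74 + l/(-2118)) - 148)/(1702 + H) = ((1009/74 + 0/(-2118)) - 148)/(1702 + 1265) = ((1009*(1/74) + 0*(-1/2118)) - 148)/2967 = ((1009/74 + 0) - 148)*(1/2967) = (1009/74 - 148)*(1/2967) = -9943/74*1/2967 = -9943/219558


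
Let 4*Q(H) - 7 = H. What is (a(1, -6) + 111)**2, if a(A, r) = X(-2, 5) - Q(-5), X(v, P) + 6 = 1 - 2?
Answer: 42849/4 ≈ 10712.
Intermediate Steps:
X(v, P) = -7 (X(v, P) = -6 + (1 - 2) = -6 - 1 = -7)
Q(H) = 7/4 + H/4
a(A, r) = -15/2 (a(A, r) = -7 - (7/4 + (1/4)*(-5)) = -7 - (7/4 - 5/4) = -7 - 1*1/2 = -7 - 1/2 = -15/2)
(a(1, -6) + 111)**2 = (-15/2 + 111)**2 = (207/2)**2 = 42849/4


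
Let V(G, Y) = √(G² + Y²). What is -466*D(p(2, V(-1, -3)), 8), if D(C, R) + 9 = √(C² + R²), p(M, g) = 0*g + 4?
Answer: 4194 - 1864*√5 ≈ 25.969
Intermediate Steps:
p(M, g) = 4 (p(M, g) = 0 + 4 = 4)
D(C, R) = -9 + √(C² + R²)
-466*D(p(2, V(-1, -3)), 8) = -466*(-9 + √(4² + 8²)) = -466*(-9 + √(16 + 64)) = -466*(-9 + √80) = -466*(-9 + 4*√5) = 4194 - 1864*√5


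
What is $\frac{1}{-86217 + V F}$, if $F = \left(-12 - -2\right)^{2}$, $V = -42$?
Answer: $- \frac{1}{90417} \approx -1.106 \cdot 10^{-5}$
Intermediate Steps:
$F = 100$ ($F = \left(-12 + 2\right)^{2} = \left(-10\right)^{2} = 100$)
$\frac{1}{-86217 + V F} = \frac{1}{-86217 - 4200} = \frac{1}{-90417} = - \frac{1}{90417}$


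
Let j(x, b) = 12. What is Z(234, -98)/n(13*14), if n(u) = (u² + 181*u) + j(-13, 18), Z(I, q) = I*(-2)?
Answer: -26/3671 ≈ -0.0070825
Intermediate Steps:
Z(I, q) = -2*I
n(u) = 12 + u² + 181*u (n(u) = (u² + 181*u) + 12 = 12 + u² + 181*u)
Z(234, -98)/n(13*14) = (-2*234)/(12 + (13*14)² + 181*(13*14)) = -468/(12 + 182² + 181*182) = -468/(12 + 33124 + 32942) = -468/66078 = -468*1/66078 = -26/3671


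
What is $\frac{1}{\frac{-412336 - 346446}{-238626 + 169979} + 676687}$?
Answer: $\frac{68647}{46453291271} \approx 1.4778 \cdot 10^{-6}$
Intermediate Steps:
$\frac{1}{\frac{-412336 - 346446}{-238626 + 169979} + 676687} = \frac{1}{- \frac{758782}{-68647} + 676687} = \frac{1}{\left(-758782\right) \left(- \frac{1}{68647}\right) + 676687} = \frac{1}{\frac{758782}{68647} + 676687} = \frac{1}{\frac{46453291271}{68647}} = \frac{68647}{46453291271}$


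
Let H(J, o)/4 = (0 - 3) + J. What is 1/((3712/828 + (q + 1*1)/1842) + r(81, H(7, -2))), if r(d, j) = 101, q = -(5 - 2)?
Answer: 63549/6703276 ≈ 0.0094803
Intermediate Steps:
H(J, o) = -12 + 4*J (H(J, o) = 4*((0 - 3) + J) = 4*(-3 + J) = -12 + 4*J)
q = -3 (q = -1*3 = -3)
1/((3712/828 + (q + 1*1)/1842) + r(81, H(7, -2))) = 1/((3712/828 + (-3 + 1*1)/1842) + 101) = 1/((3712*(1/828) + (-3 + 1)*(1/1842)) + 101) = 1/((928/207 - 2*1/1842) + 101) = 1/((928/207 - 1/921) + 101) = 1/(284827/63549 + 101) = 1/(6703276/63549) = 63549/6703276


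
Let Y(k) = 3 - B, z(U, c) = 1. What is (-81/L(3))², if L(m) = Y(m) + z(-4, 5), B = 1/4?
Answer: 11664/25 ≈ 466.56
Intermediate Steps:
B = ¼ ≈ 0.25000
Y(k) = 11/4 (Y(k) = 3 - 1*¼ = 3 - ¼ = 11/4)
L(m) = 15/4 (L(m) = 11/4 + 1 = 15/4)
(-81/L(3))² = (-81/15/4)² = (-81*4/15)² = (-108/5)² = 11664/25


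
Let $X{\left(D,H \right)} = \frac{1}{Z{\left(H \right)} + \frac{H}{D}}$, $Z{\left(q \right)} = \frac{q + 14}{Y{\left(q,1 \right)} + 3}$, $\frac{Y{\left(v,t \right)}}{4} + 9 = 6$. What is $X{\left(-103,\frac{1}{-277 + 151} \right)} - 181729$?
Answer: $- \frac{2357033473}{12970} \approx -1.8173 \cdot 10^{5}$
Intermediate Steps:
$Y{\left(v,t \right)} = -12$ ($Y{\left(v,t \right)} = -36 + 4 \cdot 6 = -36 + 24 = -12$)
$Z{\left(q \right)} = - \frac{14}{9} - \frac{q}{9}$ ($Z{\left(q \right)} = \frac{q + 14}{-12 + 3} = \frac{14 + q}{-9} = \left(14 + q\right) \left(- \frac{1}{9}\right) = - \frac{14}{9} - \frac{q}{9}$)
$X{\left(D,H \right)} = \frac{1}{- \frac{14}{9} - \frac{H}{9} + \frac{H}{D}}$ ($X{\left(D,H \right)} = \frac{1}{\left(- \frac{14}{9} - \frac{H}{9}\right) + \frac{H}{D}} = \frac{1}{- \frac{14}{9} - \frac{H}{9} + \frac{H}{D}}$)
$X{\left(-103,\frac{1}{-277 + 151} \right)} - 181729 = 9 \left(-103\right) \frac{1}{\frac{9}{-277 + 151} - - 103 \left(14 + \frac{1}{-277 + 151}\right)} - 181729 = 9 \left(-103\right) \frac{1}{\frac{9}{-126} - - 103 \left(14 + \frac{1}{-126}\right)} - 181729 = 9 \left(-103\right) \frac{1}{9 \left(- \frac{1}{126}\right) - - 103 \left(14 - \frac{1}{126}\right)} - 181729 = 9 \left(-103\right) \frac{1}{- \frac{1}{14} - \left(-103\right) \frac{1763}{126}} - 181729 = 9 \left(-103\right) \frac{1}{- \frac{1}{14} + \frac{181589}{126}} - 181729 = 9 \left(-103\right) \frac{1}{\frac{12970}{9}} - 181729 = 9 \left(-103\right) \frac{9}{12970} - 181729 = - \frac{8343}{12970} - 181729 = - \frac{2357033473}{12970}$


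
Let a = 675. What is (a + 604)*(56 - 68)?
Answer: -15348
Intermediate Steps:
(a + 604)*(56 - 68) = (675 + 604)*(56 - 68) = 1279*(-12) = -15348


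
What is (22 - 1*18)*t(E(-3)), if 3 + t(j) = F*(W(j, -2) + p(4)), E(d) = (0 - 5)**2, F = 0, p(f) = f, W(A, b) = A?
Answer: -12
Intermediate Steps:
E(d) = 25 (E(d) = (-5)**2 = 25)
t(j) = -3 (t(j) = -3 + 0*(j + 4) = -3 + 0*(4 + j) = -3 + 0 = -3)
(22 - 1*18)*t(E(-3)) = (22 - 1*18)*(-3) = (22 - 18)*(-3) = 4*(-3) = -12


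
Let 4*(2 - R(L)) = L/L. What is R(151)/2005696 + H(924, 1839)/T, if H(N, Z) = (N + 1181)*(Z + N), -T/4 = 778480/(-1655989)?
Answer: 932321694393011/301427456 ≈ 3.0930e+6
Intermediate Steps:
T = 3113920/1655989 (T = -3113920/(-1655989) = -3113920*(-1)/1655989 = -4*(-778480/1655989) = 3113920/1655989 ≈ 1.8804)
H(N, Z) = (1181 + N)*(N + Z)
R(L) = 7/4 (R(L) = 2 - L/(4*L) = 2 - ¼*1 = 2 - ¼ = 7/4)
R(151)/2005696 + H(924, 1839)/T = (7/4)/2005696 + (924² + 1181*924 + 1181*1839 + 924*1839)/(3113920/1655989) = (7/4)*(1/2005696) + (853776 + 1091244 + 2171859 + 1699236)*(1655989/3113920) = 1/1146112 + 5816115*(1655989/3113920) = 1/1146112 + 1926284492547/622784 = 932321694393011/301427456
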